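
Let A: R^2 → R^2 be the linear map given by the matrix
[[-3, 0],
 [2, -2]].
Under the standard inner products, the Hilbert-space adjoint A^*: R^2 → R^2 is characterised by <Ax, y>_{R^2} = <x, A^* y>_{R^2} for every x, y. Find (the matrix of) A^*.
A^* = A^T =
[[-3, 2],
 [0, -2]]

For real matrices with standard dot products, the defining identity <Ax, y> = <x, A^* y> gives (Ax)^T y = x^T (A^*) y, i.e. x^T A^T y = x^T (A^*) y. Since this holds for all x, y, we must have A^* = A^T. Therefore
A^* =
[[-3, 2],
 [0, -2]].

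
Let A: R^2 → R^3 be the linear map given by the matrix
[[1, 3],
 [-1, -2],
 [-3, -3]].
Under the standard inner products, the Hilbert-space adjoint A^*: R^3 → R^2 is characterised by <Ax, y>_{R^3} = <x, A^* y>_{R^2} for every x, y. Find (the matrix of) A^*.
A^* = A^T =
[[1, -1, -3],
 [3, -2, -3]]

For real matrices with standard dot products, the defining identity <Ax, y> = <x, A^* y> gives (Ax)^T y = x^T (A^*) y, i.e. x^T A^T y = x^T (A^*) y. Since this holds for all x, y, we must have A^* = A^T. Therefore
A^* =
[[1, -1, -3],
 [3, -2, -3]].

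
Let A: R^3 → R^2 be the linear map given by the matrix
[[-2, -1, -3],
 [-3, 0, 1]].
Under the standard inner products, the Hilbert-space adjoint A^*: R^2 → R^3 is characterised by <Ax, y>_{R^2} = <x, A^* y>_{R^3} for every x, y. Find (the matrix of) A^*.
A^* = A^T =
[[-2, -3],
 [-1, 0],
 [-3, 1]]

For real matrices with standard dot products, the defining identity <Ax, y> = <x, A^* y> gives (Ax)^T y = x^T (A^*) y, i.e. x^T A^T y = x^T (A^*) y. Since this holds for all x, y, we must have A^* = A^T. Therefore
A^* =
[[-2, -3],
 [-1, 0],
 [-3, 1]].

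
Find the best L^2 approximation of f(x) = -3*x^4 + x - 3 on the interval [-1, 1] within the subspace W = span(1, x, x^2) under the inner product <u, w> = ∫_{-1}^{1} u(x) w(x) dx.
g(x) = -18*x^2/7 + x - 96/35

The best approximation g ∈ W is the orthogonal projection of f onto W. Writing g = a_0 + a_1 x + a_2 x^2, the coefficients solve the normal equations G · a = b where
  G_{ij} = <φ_i, φ_j> and b_i = <f, φ_i>, with φ_0 = 1, φ_1 = x, φ_2 = x^2.
G =
  [2, 0, 2/3]
  [0, 2/3, 0]
  [2/3, 0, 2/5],
b = (-36/5, 2/3, -20/7).
Solving gives a_0 = -96/35, a_1 = 1, a_2 = -18/7, so
  g(x) = -18*x^2/7 + x - 96/35.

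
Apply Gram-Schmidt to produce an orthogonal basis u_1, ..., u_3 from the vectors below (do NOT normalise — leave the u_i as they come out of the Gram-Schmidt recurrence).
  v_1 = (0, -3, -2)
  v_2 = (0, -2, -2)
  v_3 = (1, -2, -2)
Orthogonal basis:
  u_1 = (0, -3, -2)
  u_2 = (0, 4/13, -6/13)
  u_3 = (1, 0, 0)

Apply the Gram-Schmidt recurrence
  u_1 = v_1
  u_i = v_i − Σ_{j<i} ((v_i · u_j) / (u_j · u_j)) · u_j.

Step by step this gives:
  u_1 = (0, -3, -2)
  u_2 = (0, 4/13, -6/13)
  u_3 = (1, 0, 0)

Orthogonality check:
  u_2 · u_1 = 0 (should be 0)
  u_3 · u_1 = 0 (should be 0)
  u_3 · u_2 = 0 (should be 0)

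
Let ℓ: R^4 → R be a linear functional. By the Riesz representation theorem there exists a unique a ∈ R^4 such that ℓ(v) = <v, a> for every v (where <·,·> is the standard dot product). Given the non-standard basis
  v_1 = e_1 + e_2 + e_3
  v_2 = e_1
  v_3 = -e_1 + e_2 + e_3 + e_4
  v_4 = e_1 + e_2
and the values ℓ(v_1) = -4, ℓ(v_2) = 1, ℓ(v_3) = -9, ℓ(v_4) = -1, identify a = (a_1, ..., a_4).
a = (1, -2, -3, -3)

Write a = (a_1, ..., a_4) in the standard basis. For each basis vector v_i, ℓ(v_i) = <v_i, a> is a linear equation in the a_j's. Collect the n equations into a matrix system V a = ℓ, where row i of V is v_i (expressed in the standard basis). Since V is invertible (lower-triangular with 1s on the diagonal, up to permutation), solve by back-substitution:
  V =
[[1, 1, 1, 0],
 [1, 0, 0, 0],
 [-1, 1, 1, 1],
 [1, 1, 0, 0]]
  V a = (-4, 1, -9, -1)
Solving gives a = (1, -2, -3, -3).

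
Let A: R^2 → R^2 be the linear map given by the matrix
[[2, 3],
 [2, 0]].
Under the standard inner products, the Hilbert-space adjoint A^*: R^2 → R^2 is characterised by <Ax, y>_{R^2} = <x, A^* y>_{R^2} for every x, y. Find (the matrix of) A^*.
A^* = A^T =
[[2, 2],
 [3, 0]]

For real matrices with standard dot products, the defining identity <Ax, y> = <x, A^* y> gives (Ax)^T y = x^T (A^*) y, i.e. x^T A^T y = x^T (A^*) y. Since this holds for all x, y, we must have A^* = A^T. Therefore
A^* =
[[2, 2],
 [3, 0]].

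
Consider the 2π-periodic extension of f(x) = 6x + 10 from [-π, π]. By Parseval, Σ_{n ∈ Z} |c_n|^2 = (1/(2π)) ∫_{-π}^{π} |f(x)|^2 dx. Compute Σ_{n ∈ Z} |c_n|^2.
Σ |c_n|^2 = 12π^2 + 100

Expand and integrate term by term over [-π, π]:
  ∫ (6x)^2 dx = 36·(2π^3/3); ∫ 2·6·(10)·x dx = 0 (odd integrand); ∫ 10^2 dx = 100·2π.
So (1/(2π)) ∫_{-π}^{π} (6x + 10)^2 dx = 36π^2/3 + 100 = 12π^2 + 100.
Parseval ⇒ Σ |c_n|^2 = 12π^2 + 100.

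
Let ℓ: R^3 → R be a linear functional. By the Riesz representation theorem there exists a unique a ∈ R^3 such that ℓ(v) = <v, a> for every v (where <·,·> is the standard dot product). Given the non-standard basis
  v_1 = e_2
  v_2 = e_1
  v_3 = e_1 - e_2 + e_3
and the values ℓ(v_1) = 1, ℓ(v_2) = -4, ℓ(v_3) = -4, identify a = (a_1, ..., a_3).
a = (-4, 1, 1)

Write a = (a_1, ..., a_3) in the standard basis. For each basis vector v_i, ℓ(v_i) = <v_i, a> is a linear equation in the a_j's. Collect the n equations into a matrix system V a = ℓ, where row i of V is v_i (expressed in the standard basis). Since V is invertible (lower-triangular with 1s on the diagonal, up to permutation), solve by back-substitution:
  V =
[[0, 1, 0],
 [1, 0, 0],
 [1, -1, 1]]
  V a = (1, -4, -4)
Solving gives a = (-4, 1, 1).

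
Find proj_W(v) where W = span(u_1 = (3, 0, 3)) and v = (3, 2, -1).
proj_W(v) = (1, 0, 1)

Set up U = [u_1 | ... | u_1] ∈ R^(3×1). The projector onto W = col(U) is P = U (U^T U)^(-1) U^T.
Compute U^T U =
  [18],
and U^T v = (6).
Solve U^T U · c = U^T v for the coefficients: c = (1/3). The projection is proj_W(v) = U c.
Check: (v - proj_W(v)) · u_1 = 0  (should be 0).
Result: proj_W(v) = (1, 0, 1).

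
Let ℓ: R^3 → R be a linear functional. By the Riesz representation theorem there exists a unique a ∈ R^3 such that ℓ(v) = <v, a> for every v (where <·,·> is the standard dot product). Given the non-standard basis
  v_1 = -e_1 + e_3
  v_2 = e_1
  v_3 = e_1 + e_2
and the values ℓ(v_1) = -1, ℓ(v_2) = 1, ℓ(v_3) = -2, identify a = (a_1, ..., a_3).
a = (1, -3, 0)

Write a = (a_1, ..., a_3) in the standard basis. For each basis vector v_i, ℓ(v_i) = <v_i, a> is a linear equation in the a_j's. Collect the n equations into a matrix system V a = ℓ, where row i of V is v_i (expressed in the standard basis). Since V is invertible (lower-triangular with 1s on the diagonal, up to permutation), solve by back-substitution:
  V =
[[-1, 0, 1],
 [1, 0, 0],
 [1, 1, 0]]
  V a = (-1, 1, -2)
Solving gives a = (1, -3, 0).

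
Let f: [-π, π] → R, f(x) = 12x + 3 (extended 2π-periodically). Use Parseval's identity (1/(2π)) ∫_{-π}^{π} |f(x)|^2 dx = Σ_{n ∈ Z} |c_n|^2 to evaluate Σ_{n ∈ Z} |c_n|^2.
Σ |c_n|^2 = 48π^2 + 9

Expand and integrate term by term over [-π, π]:
  ∫ (12x)^2 dx = 144·(2π^3/3); ∫ 2·12·(3)·x dx = 0 (odd integrand); ∫ 3^2 dx = 9·2π.
So (1/(2π)) ∫_{-π}^{π} (12x + 3)^2 dx = 144π^2/3 + 9 = 48π^2 + 9.
Parseval ⇒ Σ |c_n|^2 = 48π^2 + 9.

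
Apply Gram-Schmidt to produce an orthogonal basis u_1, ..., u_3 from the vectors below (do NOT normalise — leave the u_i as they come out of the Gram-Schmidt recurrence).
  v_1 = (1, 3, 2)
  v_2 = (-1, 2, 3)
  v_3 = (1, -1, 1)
Orthogonal basis:
  u_1 = (1, 3, 2)
  u_2 = (-25/14, -5/14, 10/7)
  u_3 = (1, -1, 1)

Apply the Gram-Schmidt recurrence
  u_1 = v_1
  u_i = v_i − Σ_{j<i} ((v_i · u_j) / (u_j · u_j)) · u_j.

Step by step this gives:
  u_1 = (1, 3, 2)
  u_2 = (-25/14, -5/14, 10/7)
  u_3 = (1, -1, 1)

Orthogonality check:
  u_2 · u_1 = 0 (should be 0)
  u_3 · u_1 = 0 (should be 0)
  u_3 · u_2 = 0 (should be 0)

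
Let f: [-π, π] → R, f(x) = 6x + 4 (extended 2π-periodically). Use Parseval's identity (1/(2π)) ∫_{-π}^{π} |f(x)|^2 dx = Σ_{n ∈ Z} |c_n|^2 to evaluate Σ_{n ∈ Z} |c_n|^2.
Σ |c_n|^2 = 12π^2 + 16

Expand and integrate term by term over [-π, π]:
  ∫ (6x)^2 dx = 36·(2π^3/3); ∫ 2·6·(4)·x dx = 0 (odd integrand); ∫ 4^2 dx = 16·2π.
So (1/(2π)) ∫_{-π}^{π} (6x + 4)^2 dx = 36π^2/3 + 16 = 12π^2 + 16.
Parseval ⇒ Σ |c_n|^2 = 12π^2 + 16.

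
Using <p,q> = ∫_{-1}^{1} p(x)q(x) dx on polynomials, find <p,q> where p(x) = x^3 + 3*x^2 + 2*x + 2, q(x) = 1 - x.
<p,q> = 64/15

Expand the product: p(x)·q(x) = -x^4 - 2*x^3 + x^2 + 2.
∫_{-1}^{1} of each monomial x^k gives [2/(k+1) if k even, 0 if k odd]. Integrating term-by-term (or equivalently evaluating the antiderivative F(x) = -x^5/5 - x^4/2 + x^3/3 + 2*x at the endpoints):
  F(1) − F(−1) = 49/30 − (-79/30) = 64/15.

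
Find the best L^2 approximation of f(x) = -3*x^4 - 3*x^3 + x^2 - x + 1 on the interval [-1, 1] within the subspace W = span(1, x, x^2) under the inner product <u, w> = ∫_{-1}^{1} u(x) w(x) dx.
g(x) = -11*x^2/7 - 14*x/5 + 44/35

The best approximation g ∈ W is the orthogonal projection of f onto W. Writing g = a_0 + a_1 x + a_2 x^2, the coefficients solve the normal equations G · a = b where
  G_{ij} = <φ_i, φ_j> and b_i = <f, φ_i>, with φ_0 = 1, φ_1 = x, φ_2 = x^2.
G =
  [2, 0, 2/3]
  [0, 2/3, 0]
  [2/3, 0, 2/5],
b = (22/15, -28/15, 22/105).
Solving gives a_0 = 44/35, a_1 = -14/5, a_2 = -11/7, so
  g(x) = -11*x^2/7 - 14*x/5 + 44/35.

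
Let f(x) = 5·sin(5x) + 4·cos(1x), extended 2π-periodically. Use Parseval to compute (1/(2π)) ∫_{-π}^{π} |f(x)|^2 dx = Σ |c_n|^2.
Σ |c_n|^2 = 41/2

Expand |f|^2 and use orthogonality of {sin(nx), cos(mx)} on [-π, π]:
  ∫_{-π}^{π} sin(nx)^2 dx = π, ∫ cos(mx)^2 dx = π, and cross terms integrate to 0.
So ∫_{-π}^{π} f(x)^2 dx = 5^2 · π + 4^2 · π = (25 + 16)π.
Divide by 2π: (25 + 16)/2 = 41/2.
By Parseval, this equals Σ |c_n|^2.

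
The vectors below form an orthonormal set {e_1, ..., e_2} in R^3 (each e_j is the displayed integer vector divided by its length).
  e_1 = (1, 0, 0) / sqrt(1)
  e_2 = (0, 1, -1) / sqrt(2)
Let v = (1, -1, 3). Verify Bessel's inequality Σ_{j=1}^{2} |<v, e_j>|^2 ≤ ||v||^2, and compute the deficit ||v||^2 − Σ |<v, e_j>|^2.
Σ |<v, e_j>|^2 = 9; ||v||^2 = 11; deficit = 2

Write each e_j = u_j / sqrt(<u_j, u_j>) where u_j is the displayed integer vector. Then <v, e_j> = <v, u_j> / sqrt(<u_j, u_j>), so |<v, e_j>|^2 = <v, u_j>^2 / <u_j, u_j>.
Coefficients: <v, e_1> = 1/sqrt(1), <v, e_2> = -4/sqrt(2).
Square and sum: Σ |<v, e_j>|^2 = 9.
Compute ||v||^2 = v·v = 11.
Deficit = 11 − 9 = 2 ≥ 0, confirming Bessel's inequality. (The deficit equals ||v − Σ <v,e_j> e_j||^2, the squared distance from v to span{e_j}.)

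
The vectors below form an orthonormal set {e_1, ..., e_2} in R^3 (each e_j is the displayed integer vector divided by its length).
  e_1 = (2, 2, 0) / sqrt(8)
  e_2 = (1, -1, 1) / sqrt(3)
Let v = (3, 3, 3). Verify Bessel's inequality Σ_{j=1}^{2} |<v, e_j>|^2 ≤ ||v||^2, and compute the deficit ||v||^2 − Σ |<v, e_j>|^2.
Σ |<v, e_j>|^2 = 21; ||v||^2 = 27; deficit = 6

Write each e_j = u_j / sqrt(<u_j, u_j>) where u_j is the displayed integer vector. Then <v, e_j> = <v, u_j> / sqrt(<u_j, u_j>), so |<v, e_j>|^2 = <v, u_j>^2 / <u_j, u_j>.
Coefficients: <v, e_1> = 12/sqrt(8), <v, e_2> = 3/sqrt(3).
Square and sum: Σ |<v, e_j>|^2 = 21.
Compute ||v||^2 = v·v = 27.
Deficit = 27 − 21 = 6 ≥ 0, confirming Bessel's inequality. (The deficit equals ||v − Σ <v,e_j> e_j||^2, the squared distance from v to span{e_j}.)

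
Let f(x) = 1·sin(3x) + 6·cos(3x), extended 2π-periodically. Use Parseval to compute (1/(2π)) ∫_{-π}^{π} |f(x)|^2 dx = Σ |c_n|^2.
Σ |c_n|^2 = 37/2

Expand |f|^2 and use orthogonality of {sin(nx), cos(mx)} on [-π, π]:
  ∫_{-π}^{π} sin(nx)^2 dx = π, ∫ cos(mx)^2 dx = π, and cross terms integrate to 0.
So ∫_{-π}^{π} f(x)^2 dx = 1^2 · π + 6^2 · π = (1 + 36)π.
Divide by 2π: (1 + 36)/2 = 37/2.
By Parseval, this equals Σ |c_n|^2.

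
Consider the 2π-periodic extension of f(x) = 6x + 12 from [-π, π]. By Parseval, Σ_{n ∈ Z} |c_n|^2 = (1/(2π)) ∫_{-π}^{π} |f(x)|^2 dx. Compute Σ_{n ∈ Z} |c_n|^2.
Σ |c_n|^2 = 12π^2 + 144

Expand and integrate term by term over [-π, π]:
  ∫ (6x)^2 dx = 36·(2π^3/3); ∫ 2·6·(12)·x dx = 0 (odd integrand); ∫ 12^2 dx = 144·2π.
So (1/(2π)) ∫_{-π}^{π} (6x + 12)^2 dx = 36π^2/3 + 144 = 12π^2 + 144.
Parseval ⇒ Σ |c_n|^2 = 12π^2 + 144.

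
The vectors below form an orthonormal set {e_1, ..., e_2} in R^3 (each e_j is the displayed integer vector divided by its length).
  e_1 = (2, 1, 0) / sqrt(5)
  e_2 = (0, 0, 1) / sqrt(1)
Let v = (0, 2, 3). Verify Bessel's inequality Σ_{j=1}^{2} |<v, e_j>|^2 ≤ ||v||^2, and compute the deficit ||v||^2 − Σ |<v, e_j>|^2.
Σ |<v, e_j>|^2 = 49/5; ||v||^2 = 13; deficit = 16/5

Write each e_j = u_j / sqrt(<u_j, u_j>) where u_j is the displayed integer vector. Then <v, e_j> = <v, u_j> / sqrt(<u_j, u_j>), so |<v, e_j>|^2 = <v, u_j>^2 / <u_j, u_j>.
Coefficients: <v, e_1> = 2/sqrt(5), <v, e_2> = 3/sqrt(1).
Square and sum: Σ |<v, e_j>|^2 = 49/5.
Compute ||v||^2 = v·v = 13.
Deficit = 13 − 49/5 = 16/5 ≥ 0, confirming Bessel's inequality. (The deficit equals ||v − Σ <v,e_j> e_j||^2, the squared distance from v to span{e_j}.)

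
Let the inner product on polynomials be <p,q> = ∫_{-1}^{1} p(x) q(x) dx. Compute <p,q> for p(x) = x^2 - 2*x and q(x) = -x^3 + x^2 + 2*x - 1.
<p,q> = -32/15

Expand the product: p(x)·q(x) = -x^5 + 3*x^4 - 5*x^2 + 2*x.
∫_{-1}^{1} of each monomial x^k gives [2/(k+1) if k even, 0 if k odd]. Integrating term-by-term (or equivalently evaluating the antiderivative F(x) = -x^6/6 + 3*x^5/5 - 5*x^3/3 + x^2 at the endpoints):
  F(1) − F(−1) = -7/30 − (19/10) = -32/15.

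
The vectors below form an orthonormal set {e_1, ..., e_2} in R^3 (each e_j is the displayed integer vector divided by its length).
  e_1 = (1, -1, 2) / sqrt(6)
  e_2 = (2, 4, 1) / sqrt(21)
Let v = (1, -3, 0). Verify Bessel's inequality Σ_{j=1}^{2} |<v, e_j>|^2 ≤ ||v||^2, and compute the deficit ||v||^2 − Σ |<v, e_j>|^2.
Σ |<v, e_j>|^2 = 52/7; ||v||^2 = 10; deficit = 18/7

Write each e_j = u_j / sqrt(<u_j, u_j>) where u_j is the displayed integer vector. Then <v, e_j> = <v, u_j> / sqrt(<u_j, u_j>), so |<v, e_j>|^2 = <v, u_j>^2 / <u_j, u_j>.
Coefficients: <v, e_1> = 4/sqrt(6), <v, e_2> = -10/sqrt(21).
Square and sum: Σ |<v, e_j>|^2 = 52/7.
Compute ||v||^2 = v·v = 10.
Deficit = 10 − 52/7 = 18/7 ≥ 0, confirming Bessel's inequality. (The deficit equals ||v − Σ <v,e_j> e_j||^2, the squared distance from v to span{e_j}.)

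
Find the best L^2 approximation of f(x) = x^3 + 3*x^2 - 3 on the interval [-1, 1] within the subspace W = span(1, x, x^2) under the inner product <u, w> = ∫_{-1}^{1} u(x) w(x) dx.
g(x) = 3*x^2 + 3*x/5 - 3

The best approximation g ∈ W is the orthogonal projection of f onto W. Writing g = a_0 + a_1 x + a_2 x^2, the coefficients solve the normal equations G · a = b where
  G_{ij} = <φ_i, φ_j> and b_i = <f, φ_i>, with φ_0 = 1, φ_1 = x, φ_2 = x^2.
G =
  [2, 0, 2/3]
  [0, 2/3, 0]
  [2/3, 0, 2/5],
b = (-4, 2/5, -4/5).
Solving gives a_0 = -3, a_1 = 3/5, a_2 = 3, so
  g(x) = 3*x^2 + 3*x/5 - 3.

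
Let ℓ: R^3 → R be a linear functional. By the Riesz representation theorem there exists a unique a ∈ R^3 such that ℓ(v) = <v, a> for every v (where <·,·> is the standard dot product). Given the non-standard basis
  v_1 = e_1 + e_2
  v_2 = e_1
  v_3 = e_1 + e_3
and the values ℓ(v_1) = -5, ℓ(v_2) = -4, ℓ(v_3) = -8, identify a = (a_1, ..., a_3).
a = (-4, -1, -4)

Write a = (a_1, ..., a_3) in the standard basis. For each basis vector v_i, ℓ(v_i) = <v_i, a> is a linear equation in the a_j's. Collect the n equations into a matrix system V a = ℓ, where row i of V is v_i (expressed in the standard basis). Since V is invertible (lower-triangular with 1s on the diagonal, up to permutation), solve by back-substitution:
  V =
[[1, 1, 0],
 [1, 0, 0],
 [1, 0, 1]]
  V a = (-5, -4, -8)
Solving gives a = (-4, -1, -4).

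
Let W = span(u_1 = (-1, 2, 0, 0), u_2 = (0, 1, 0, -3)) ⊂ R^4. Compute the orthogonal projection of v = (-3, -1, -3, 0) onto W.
proj_W(v) = (-6/23, 17/46, 0, 21/46)

Set up U = [u_1 | ... | u_2] ∈ R^(4×2). The projector onto W = col(U) is P = U (U^T U)^(-1) U^T.
Compute U^T U =
  [5, 2]
  [2, 10],
and U^T v = (1, -1).
Solve U^T U · c = U^T v for the coefficients: c = (6/23, -7/46). The projection is proj_W(v) = U c.
Check: (v - proj_W(v)) · u_1 = 0  (should be 0).
Check: (v - proj_W(v)) · u_2 = 0  (should be 0).
Result: proj_W(v) = (-6/23, 17/46, 0, 21/46).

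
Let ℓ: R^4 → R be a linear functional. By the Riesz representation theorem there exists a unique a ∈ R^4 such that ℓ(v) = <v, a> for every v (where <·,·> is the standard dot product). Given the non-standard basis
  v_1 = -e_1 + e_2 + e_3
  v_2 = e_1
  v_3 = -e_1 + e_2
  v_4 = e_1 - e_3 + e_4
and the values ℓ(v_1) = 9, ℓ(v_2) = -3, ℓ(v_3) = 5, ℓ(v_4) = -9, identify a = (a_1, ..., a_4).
a = (-3, 2, 4, -2)

Write a = (a_1, ..., a_4) in the standard basis. For each basis vector v_i, ℓ(v_i) = <v_i, a> is a linear equation in the a_j's. Collect the n equations into a matrix system V a = ℓ, where row i of V is v_i (expressed in the standard basis). Since V is invertible (lower-triangular with 1s on the diagonal, up to permutation), solve by back-substitution:
  V =
[[-1, 1, 1, 0],
 [1, 0, 0, 0],
 [-1, 1, 0, 0],
 [1, 0, -1, 1]]
  V a = (9, -3, 5, -9)
Solving gives a = (-3, 2, 4, -2).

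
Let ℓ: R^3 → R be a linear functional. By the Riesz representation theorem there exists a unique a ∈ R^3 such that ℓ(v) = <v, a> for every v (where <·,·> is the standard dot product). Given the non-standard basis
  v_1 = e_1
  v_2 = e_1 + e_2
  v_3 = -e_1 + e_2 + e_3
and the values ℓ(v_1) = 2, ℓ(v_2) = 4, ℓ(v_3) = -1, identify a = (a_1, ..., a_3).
a = (2, 2, -1)

Write a = (a_1, ..., a_3) in the standard basis. For each basis vector v_i, ℓ(v_i) = <v_i, a> is a linear equation in the a_j's. Collect the n equations into a matrix system V a = ℓ, where row i of V is v_i (expressed in the standard basis). Since V is invertible (lower-triangular with 1s on the diagonal, up to permutation), solve by back-substitution:
  V =
[[1, 0, 0],
 [1, 1, 0],
 [-1, 1, 1]]
  V a = (2, 4, -1)
Solving gives a = (2, 2, -1).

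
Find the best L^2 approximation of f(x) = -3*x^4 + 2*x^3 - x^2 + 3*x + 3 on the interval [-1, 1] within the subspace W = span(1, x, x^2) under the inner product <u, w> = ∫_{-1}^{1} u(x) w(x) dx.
g(x) = -25*x^2/7 + 21*x/5 + 114/35

The best approximation g ∈ W is the orthogonal projection of f onto W. Writing g = a_0 + a_1 x + a_2 x^2, the coefficients solve the normal equations G · a = b where
  G_{ij} = <φ_i, φ_j> and b_i = <f, φ_i>, with φ_0 = 1, φ_1 = x, φ_2 = x^2.
G =
  [2, 0, 2/3]
  [0, 2/3, 0]
  [2/3, 0, 2/5],
b = (62/15, 14/5, 26/35).
Solving gives a_0 = 114/35, a_1 = 21/5, a_2 = -25/7, so
  g(x) = -25*x^2/7 + 21*x/5 + 114/35.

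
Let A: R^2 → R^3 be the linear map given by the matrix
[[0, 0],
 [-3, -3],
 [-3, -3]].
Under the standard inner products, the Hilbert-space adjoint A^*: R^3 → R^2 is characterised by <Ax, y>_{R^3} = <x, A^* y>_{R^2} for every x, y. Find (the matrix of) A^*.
A^* = A^T =
[[0, -3, -3],
 [0, -3, -3]]

For real matrices with standard dot products, the defining identity <Ax, y> = <x, A^* y> gives (Ax)^T y = x^T (A^*) y, i.e. x^T A^T y = x^T (A^*) y. Since this holds for all x, y, we must have A^* = A^T. Therefore
A^* =
[[0, -3, -3],
 [0, -3, -3]].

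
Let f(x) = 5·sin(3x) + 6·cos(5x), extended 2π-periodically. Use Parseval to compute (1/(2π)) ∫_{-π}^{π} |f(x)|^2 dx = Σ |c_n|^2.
Σ |c_n|^2 = 61/2

Expand |f|^2 and use orthogonality of {sin(nx), cos(mx)} on [-π, π]:
  ∫_{-π}^{π} sin(nx)^2 dx = π, ∫ cos(mx)^2 dx = π, and cross terms integrate to 0.
So ∫_{-π}^{π} f(x)^2 dx = 5^2 · π + 6^2 · π = (25 + 36)π.
Divide by 2π: (25 + 36)/2 = 61/2.
By Parseval, this equals Σ |c_n|^2.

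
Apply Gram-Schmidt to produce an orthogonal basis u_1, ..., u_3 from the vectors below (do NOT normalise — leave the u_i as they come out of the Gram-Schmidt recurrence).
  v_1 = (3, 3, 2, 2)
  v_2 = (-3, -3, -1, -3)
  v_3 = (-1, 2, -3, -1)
Orthogonal basis:
  u_1 = (3, 3, 2, 2)
  u_2 = (0, 0, 1, -1)
  u_3 = (-11/26, 67/26, -21/13, -21/13)

Apply the Gram-Schmidt recurrence
  u_1 = v_1
  u_i = v_i − Σ_{j<i} ((v_i · u_j) / (u_j · u_j)) · u_j.

Step by step this gives:
  u_1 = (3, 3, 2, 2)
  u_2 = (0, 0, 1, -1)
  u_3 = (-11/26, 67/26, -21/13, -21/13)

Orthogonality check:
  u_2 · u_1 = 0 (should be 0)
  u_3 · u_1 = 0 (should be 0)
  u_3 · u_2 = 0 (should be 0)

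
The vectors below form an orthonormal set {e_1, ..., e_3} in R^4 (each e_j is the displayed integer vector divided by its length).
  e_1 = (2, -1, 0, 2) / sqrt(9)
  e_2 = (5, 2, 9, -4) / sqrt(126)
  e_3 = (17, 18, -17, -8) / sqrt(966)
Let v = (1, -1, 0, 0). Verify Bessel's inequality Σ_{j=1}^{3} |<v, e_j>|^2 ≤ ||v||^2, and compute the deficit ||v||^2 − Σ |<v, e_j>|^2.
Σ |<v, e_j>|^2 = 74/69; ||v||^2 = 2; deficit = 64/69

Write each e_j = u_j / sqrt(<u_j, u_j>) where u_j is the displayed integer vector. Then <v, e_j> = <v, u_j> / sqrt(<u_j, u_j>), so |<v, e_j>|^2 = <v, u_j>^2 / <u_j, u_j>.
Coefficients: <v, e_1> = 3/sqrt(9), <v, e_2> = 3/sqrt(126), <v, e_3> = -1/sqrt(966).
Square and sum: Σ |<v, e_j>|^2 = 74/69.
Compute ||v||^2 = v·v = 2.
Deficit = 2 − 74/69 = 64/69 ≥ 0, confirming Bessel's inequality. (The deficit equals ||v − Σ <v,e_j> e_j||^2, the squared distance from v to span{e_j}.)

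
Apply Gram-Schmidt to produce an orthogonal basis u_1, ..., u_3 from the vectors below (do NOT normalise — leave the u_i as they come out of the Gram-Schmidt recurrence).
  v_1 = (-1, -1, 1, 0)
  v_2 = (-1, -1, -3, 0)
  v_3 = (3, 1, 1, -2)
Orthogonal basis:
  u_1 = (-1, -1, 1, 0)
  u_2 = (-4/3, -4/3, -8/3, 0)
  u_3 = (1, -1, 0, -2)

Apply the Gram-Schmidt recurrence
  u_1 = v_1
  u_i = v_i − Σ_{j<i} ((v_i · u_j) / (u_j · u_j)) · u_j.

Step by step this gives:
  u_1 = (-1, -1, 1, 0)
  u_2 = (-4/3, -4/3, -8/3, 0)
  u_3 = (1, -1, 0, -2)

Orthogonality check:
  u_2 · u_1 = 0 (should be 0)
  u_3 · u_1 = 0 (should be 0)
  u_3 · u_2 = 0 (should be 0)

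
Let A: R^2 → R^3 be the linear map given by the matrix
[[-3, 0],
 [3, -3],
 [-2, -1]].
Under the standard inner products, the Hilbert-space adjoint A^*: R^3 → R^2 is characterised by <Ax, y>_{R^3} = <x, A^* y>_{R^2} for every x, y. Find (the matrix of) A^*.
A^* = A^T =
[[-3, 3, -2],
 [0, -3, -1]]

For real matrices with standard dot products, the defining identity <Ax, y> = <x, A^* y> gives (Ax)^T y = x^T (A^*) y, i.e. x^T A^T y = x^T (A^*) y. Since this holds for all x, y, we must have A^* = A^T. Therefore
A^* =
[[-3, 3, -2],
 [0, -3, -1]].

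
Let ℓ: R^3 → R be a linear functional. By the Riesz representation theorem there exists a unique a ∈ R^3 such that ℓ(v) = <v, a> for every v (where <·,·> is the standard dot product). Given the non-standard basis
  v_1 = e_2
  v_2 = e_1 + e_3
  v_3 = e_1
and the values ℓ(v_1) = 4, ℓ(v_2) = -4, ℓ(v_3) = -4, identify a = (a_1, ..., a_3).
a = (-4, 4, 0)

Write a = (a_1, ..., a_3) in the standard basis. For each basis vector v_i, ℓ(v_i) = <v_i, a> is a linear equation in the a_j's. Collect the n equations into a matrix system V a = ℓ, where row i of V is v_i (expressed in the standard basis). Since V is invertible (lower-triangular with 1s on the diagonal, up to permutation), solve by back-substitution:
  V =
[[0, 1, 0],
 [1, 0, 1],
 [1, 0, 0]]
  V a = (4, -4, -4)
Solving gives a = (-4, 4, 0).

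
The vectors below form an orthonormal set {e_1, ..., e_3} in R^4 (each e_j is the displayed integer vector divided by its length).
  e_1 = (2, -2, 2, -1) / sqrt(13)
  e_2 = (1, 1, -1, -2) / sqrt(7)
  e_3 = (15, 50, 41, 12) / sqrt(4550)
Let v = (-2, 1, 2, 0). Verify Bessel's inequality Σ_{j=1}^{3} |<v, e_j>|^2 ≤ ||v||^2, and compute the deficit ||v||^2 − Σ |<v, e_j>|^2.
Σ |<v, e_j>|^2 = 97/25; ||v||^2 = 9; deficit = 128/25

Write each e_j = u_j / sqrt(<u_j, u_j>) where u_j is the displayed integer vector. Then <v, e_j> = <v, u_j> / sqrt(<u_j, u_j>), so |<v, e_j>|^2 = <v, u_j>^2 / <u_j, u_j>.
Coefficients: <v, e_1> = -2/sqrt(13), <v, e_2> = -3/sqrt(7), <v, e_3> = 102/sqrt(4550).
Square and sum: Σ |<v, e_j>|^2 = 97/25.
Compute ||v||^2 = v·v = 9.
Deficit = 9 − 97/25 = 128/25 ≥ 0, confirming Bessel's inequality. (The deficit equals ||v − Σ <v,e_j> e_j||^2, the squared distance from v to span{e_j}.)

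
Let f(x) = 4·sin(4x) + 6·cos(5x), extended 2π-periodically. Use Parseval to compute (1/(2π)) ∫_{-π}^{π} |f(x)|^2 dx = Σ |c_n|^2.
Σ |c_n|^2 = 26

Expand |f|^2 and use orthogonality of {sin(nx), cos(mx)} on [-π, π]:
  ∫_{-π}^{π} sin(nx)^2 dx = π, ∫ cos(mx)^2 dx = π, and cross terms integrate to 0.
So ∫_{-π}^{π} f(x)^2 dx = 4^2 · π + 6^2 · π = (16 + 36)π.
Divide by 2π: (16 + 36)/2 = 26.
By Parseval, this equals Σ |c_n|^2.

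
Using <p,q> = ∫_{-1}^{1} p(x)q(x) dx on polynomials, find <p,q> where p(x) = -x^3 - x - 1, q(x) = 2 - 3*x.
<p,q> = -4/5

Expand the product: p(x)·q(x) = 3*x^4 - 2*x^3 + 3*x^2 + x - 2.
∫_{-1}^{1} of each monomial x^k gives [2/(k+1) if k even, 0 if k odd]. Integrating term-by-term (or equivalently evaluating the antiderivative F(x) = 3*x^5/5 - x^4/2 + x^3 + x^2/2 - 2*x at the endpoints):
  F(1) − F(−1) = -2/5 − (2/5) = -4/5.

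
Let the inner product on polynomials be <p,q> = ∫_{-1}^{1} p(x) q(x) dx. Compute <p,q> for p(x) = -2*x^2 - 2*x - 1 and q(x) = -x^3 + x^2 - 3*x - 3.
<p,q> = 40/3

Expand the product: p(x)·q(x) = 2*x^5 + 5*x^3 + 11*x^2 + 9*x + 3.
∫_{-1}^{1} of each monomial x^k gives [2/(k+1) if k even, 0 if k odd]. Integrating term-by-term (or equivalently evaluating the antiderivative F(x) = x^6/3 + 5*x^4/4 + 11*x^3/3 + 9*x^2/2 + 3*x at the endpoints):
  F(1) − F(−1) = 51/4 − (-7/12) = 40/3.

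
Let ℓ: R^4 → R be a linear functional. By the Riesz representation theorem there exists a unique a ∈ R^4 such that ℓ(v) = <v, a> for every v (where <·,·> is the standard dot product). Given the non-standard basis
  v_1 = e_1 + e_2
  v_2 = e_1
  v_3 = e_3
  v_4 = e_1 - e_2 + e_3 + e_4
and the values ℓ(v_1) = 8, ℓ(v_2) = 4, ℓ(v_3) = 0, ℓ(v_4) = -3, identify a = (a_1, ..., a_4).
a = (4, 4, 0, -3)

Write a = (a_1, ..., a_4) in the standard basis. For each basis vector v_i, ℓ(v_i) = <v_i, a> is a linear equation in the a_j's. Collect the n equations into a matrix system V a = ℓ, where row i of V is v_i (expressed in the standard basis). Since V is invertible (lower-triangular with 1s on the diagonal, up to permutation), solve by back-substitution:
  V =
[[1, 1, 0, 0],
 [1, 0, 0, 0],
 [0, 0, 1, 0],
 [1, -1, 1, 1]]
  V a = (8, 4, 0, -3)
Solving gives a = (4, 4, 0, -3).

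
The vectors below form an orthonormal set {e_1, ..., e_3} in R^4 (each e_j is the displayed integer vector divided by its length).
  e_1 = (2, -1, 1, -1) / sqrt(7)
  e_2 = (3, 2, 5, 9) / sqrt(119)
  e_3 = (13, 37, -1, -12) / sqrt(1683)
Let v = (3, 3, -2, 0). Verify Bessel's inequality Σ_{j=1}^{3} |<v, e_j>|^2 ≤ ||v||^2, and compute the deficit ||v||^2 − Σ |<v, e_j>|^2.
Σ |<v, e_j>|^2 = 1394/99; ||v||^2 = 22; deficit = 784/99

Write each e_j = u_j / sqrt(<u_j, u_j>) where u_j is the displayed integer vector. Then <v, e_j> = <v, u_j> / sqrt(<u_j, u_j>), so |<v, e_j>|^2 = <v, u_j>^2 / <u_j, u_j>.
Coefficients: <v, e_1> = 1/sqrt(7), <v, e_2> = 5/sqrt(119), <v, e_3> = 152/sqrt(1683).
Square and sum: Σ |<v, e_j>|^2 = 1394/99.
Compute ||v||^2 = v·v = 22.
Deficit = 22 − 1394/99 = 784/99 ≥ 0, confirming Bessel's inequality. (The deficit equals ||v − Σ <v,e_j> e_j||^2, the squared distance from v to span{e_j}.)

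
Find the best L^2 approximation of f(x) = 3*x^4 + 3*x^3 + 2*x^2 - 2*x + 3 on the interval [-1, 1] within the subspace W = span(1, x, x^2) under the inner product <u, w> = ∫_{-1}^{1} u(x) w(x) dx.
g(x) = 32*x^2/7 - x/5 + 96/35

The best approximation g ∈ W is the orthogonal projection of f onto W. Writing g = a_0 + a_1 x + a_2 x^2, the coefficients solve the normal equations G · a = b where
  G_{ij} = <φ_i, φ_j> and b_i = <f, φ_i>, with φ_0 = 1, φ_1 = x, φ_2 = x^2.
G =
  [2, 0, 2/3]
  [0, 2/3, 0]
  [2/3, 0, 2/5],
b = (128/15, -2/15, 128/35).
Solving gives a_0 = 96/35, a_1 = -1/5, a_2 = 32/7, so
  g(x) = 32*x^2/7 - x/5 + 96/35.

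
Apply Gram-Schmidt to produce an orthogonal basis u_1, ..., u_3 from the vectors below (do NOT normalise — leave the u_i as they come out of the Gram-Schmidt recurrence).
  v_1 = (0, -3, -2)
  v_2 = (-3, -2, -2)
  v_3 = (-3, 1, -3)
Orthogonal basis:
  u_1 = (0, -3, -2)
  u_2 = (-3, 4/13, -6/13)
  u_3 = (54/121, 162/121, -243/121)

Apply the Gram-Schmidt recurrence
  u_1 = v_1
  u_i = v_i − Σ_{j<i} ((v_i · u_j) / (u_j · u_j)) · u_j.

Step by step this gives:
  u_1 = (0, -3, -2)
  u_2 = (-3, 4/13, -6/13)
  u_3 = (54/121, 162/121, -243/121)

Orthogonality check:
  u_2 · u_1 = 0 (should be 0)
  u_3 · u_1 = 0 (should be 0)
  u_3 · u_2 = 0 (should be 0)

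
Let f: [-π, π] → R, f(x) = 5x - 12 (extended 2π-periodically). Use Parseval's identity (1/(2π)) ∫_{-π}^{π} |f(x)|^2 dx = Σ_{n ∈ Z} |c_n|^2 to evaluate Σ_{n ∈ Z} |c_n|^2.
Σ |c_n|^2 = 25π^2/3 + 144

Expand and integrate term by term over [-π, π]:
  ∫ (5x)^2 dx = 25·(2π^3/3); ∫ 2·5·(-12)·x dx = 0 (odd integrand); ∫ (-12)^2 dx = 144·2π.
So (1/(2π)) ∫_{-π}^{π} (5x - 12)^2 dx = 25π^2/3 + 144 = 25π^2/3 + 144.
Parseval ⇒ Σ |c_n|^2 = 25π^2/3 + 144.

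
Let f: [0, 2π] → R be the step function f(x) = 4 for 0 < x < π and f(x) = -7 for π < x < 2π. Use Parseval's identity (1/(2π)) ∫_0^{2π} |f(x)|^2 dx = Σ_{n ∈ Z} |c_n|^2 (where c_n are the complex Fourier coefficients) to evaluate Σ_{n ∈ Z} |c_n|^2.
Σ |c_n|^2 = 65/2

Parseval equates the L^2 energy of f (normalised by 1/(2π)) with the ℓ^2 sum of its Fourier coefficients: (1/(2π)) ∫_0^{2π} |f|^2 = Σ |c_n|^2.
Compute the left side: (1/(2π)) [∫_0^π 4^2 dx + ∫_π^{2π} (-7)^2 dx] = (1/(2π)) · (16π + 49π) = (16 + 49)/2 = 65/2.
So Σ_{n ∈ Z} |c_n|^2 = 65/2.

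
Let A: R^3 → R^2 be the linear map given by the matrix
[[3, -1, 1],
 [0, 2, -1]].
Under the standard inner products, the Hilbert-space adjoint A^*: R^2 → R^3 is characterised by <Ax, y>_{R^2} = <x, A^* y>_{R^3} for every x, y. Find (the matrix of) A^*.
A^* = A^T =
[[3, 0],
 [-1, 2],
 [1, -1]]

For real matrices with standard dot products, the defining identity <Ax, y> = <x, A^* y> gives (Ax)^T y = x^T (A^*) y, i.e. x^T A^T y = x^T (A^*) y. Since this holds for all x, y, we must have A^* = A^T. Therefore
A^* =
[[3, 0],
 [-1, 2],
 [1, -1]].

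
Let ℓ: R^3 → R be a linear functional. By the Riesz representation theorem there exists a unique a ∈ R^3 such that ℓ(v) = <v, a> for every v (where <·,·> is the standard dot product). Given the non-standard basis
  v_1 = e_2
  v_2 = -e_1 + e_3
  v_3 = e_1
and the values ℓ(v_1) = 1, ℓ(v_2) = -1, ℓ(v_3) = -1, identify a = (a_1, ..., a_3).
a = (-1, 1, -2)

Write a = (a_1, ..., a_3) in the standard basis. For each basis vector v_i, ℓ(v_i) = <v_i, a> is a linear equation in the a_j's. Collect the n equations into a matrix system V a = ℓ, where row i of V is v_i (expressed in the standard basis). Since V is invertible (lower-triangular with 1s on the diagonal, up to permutation), solve by back-substitution:
  V =
[[0, 1, 0],
 [-1, 0, 1],
 [1, 0, 0]]
  V a = (1, -1, -1)
Solving gives a = (-1, 1, -2).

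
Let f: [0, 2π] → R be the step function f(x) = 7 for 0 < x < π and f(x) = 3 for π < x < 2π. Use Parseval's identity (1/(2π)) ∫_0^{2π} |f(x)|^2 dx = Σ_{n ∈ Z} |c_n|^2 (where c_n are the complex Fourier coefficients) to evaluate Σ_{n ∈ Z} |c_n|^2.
Σ |c_n|^2 = 29

Parseval equates the L^2 energy of f (normalised by 1/(2π)) with the ℓ^2 sum of its Fourier coefficients: (1/(2π)) ∫_0^{2π} |f|^2 = Σ |c_n|^2.
Compute the left side: (1/(2π)) [∫_0^π 7^2 dx + ∫_π^{2π} 3^2 dx] = (1/(2π)) · (49π + 9π) = (49 + 9)/2 = 29.
So Σ_{n ∈ Z} |c_n|^2 = 29.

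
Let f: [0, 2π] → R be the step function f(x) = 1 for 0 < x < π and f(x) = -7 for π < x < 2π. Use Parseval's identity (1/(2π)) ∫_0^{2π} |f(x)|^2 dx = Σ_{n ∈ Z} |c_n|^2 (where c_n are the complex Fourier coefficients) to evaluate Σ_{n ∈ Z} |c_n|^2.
Σ |c_n|^2 = 25

Parseval equates the L^2 energy of f (normalised by 1/(2π)) with the ℓ^2 sum of its Fourier coefficients: (1/(2π)) ∫_0^{2π} |f|^2 = Σ |c_n|^2.
Compute the left side: (1/(2π)) [∫_0^π 1^2 dx + ∫_π^{2π} (-7)^2 dx] = (1/(2π)) · (1π + 49π) = (1 + 49)/2 = 25.
So Σ_{n ∈ Z} |c_n|^2 = 25.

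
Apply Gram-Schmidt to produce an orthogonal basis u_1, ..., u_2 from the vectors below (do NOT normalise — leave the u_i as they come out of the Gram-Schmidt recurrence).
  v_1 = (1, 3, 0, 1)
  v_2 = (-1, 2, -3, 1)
Orthogonal basis:
  u_1 = (1, 3, 0, 1)
  u_2 = (-17/11, 4/11, -3, 5/11)

Apply the Gram-Schmidt recurrence
  u_1 = v_1
  u_i = v_i − Σ_{j<i} ((v_i · u_j) / (u_j · u_j)) · u_j.

Step by step this gives:
  u_1 = (1, 3, 0, 1)
  u_2 = (-17/11, 4/11, -3, 5/11)

Orthogonality check:
  u_2 · u_1 = 0 (should be 0)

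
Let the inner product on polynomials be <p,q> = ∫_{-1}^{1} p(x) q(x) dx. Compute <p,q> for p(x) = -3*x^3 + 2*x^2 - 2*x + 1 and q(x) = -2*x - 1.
<p,q> = 26/15

Expand the product: p(x)·q(x) = 6*x^4 - x^3 + 2*x^2 - 1.
∫_{-1}^{1} of each monomial x^k gives [2/(k+1) if k even, 0 if k odd]. Integrating term-by-term (or equivalently evaluating the antiderivative F(x) = 6*x^5/5 - x^4/4 + 2*x^3/3 - x at the endpoints):
  F(1) − F(−1) = 37/60 − (-67/60) = 26/15.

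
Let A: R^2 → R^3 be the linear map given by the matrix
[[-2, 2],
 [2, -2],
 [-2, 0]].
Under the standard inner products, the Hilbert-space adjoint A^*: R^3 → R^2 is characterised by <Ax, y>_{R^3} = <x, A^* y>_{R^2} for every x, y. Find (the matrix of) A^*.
A^* = A^T =
[[-2, 2, -2],
 [2, -2, 0]]

For real matrices with standard dot products, the defining identity <Ax, y> = <x, A^* y> gives (Ax)^T y = x^T (A^*) y, i.e. x^T A^T y = x^T (A^*) y. Since this holds for all x, y, we must have A^* = A^T. Therefore
A^* =
[[-2, 2, -2],
 [2, -2, 0]].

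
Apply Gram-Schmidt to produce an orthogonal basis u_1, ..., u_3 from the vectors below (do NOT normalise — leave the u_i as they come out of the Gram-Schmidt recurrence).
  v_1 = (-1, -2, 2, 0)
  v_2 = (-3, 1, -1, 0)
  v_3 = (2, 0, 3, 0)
Orthogonal basis:
  u_1 = (-1, -2, 2, 0)
  u_2 = (-28/9, 7/9, -7/9, 0)
  u_3 = (0, 3/2, 3/2, 0)

Apply the Gram-Schmidt recurrence
  u_1 = v_1
  u_i = v_i − Σ_{j<i} ((v_i · u_j) / (u_j · u_j)) · u_j.

Step by step this gives:
  u_1 = (-1, -2, 2, 0)
  u_2 = (-28/9, 7/9, -7/9, 0)
  u_3 = (0, 3/2, 3/2, 0)

Orthogonality check:
  u_2 · u_1 = 0 (should be 0)
  u_3 · u_1 = 0 (should be 0)
  u_3 · u_2 = 0 (should be 0)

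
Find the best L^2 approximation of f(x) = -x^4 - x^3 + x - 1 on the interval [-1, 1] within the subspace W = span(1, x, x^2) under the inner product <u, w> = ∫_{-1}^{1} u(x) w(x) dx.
g(x) = -6*x^2/7 + 2*x/5 - 32/35

The best approximation g ∈ W is the orthogonal projection of f onto W. Writing g = a_0 + a_1 x + a_2 x^2, the coefficients solve the normal equations G · a = b where
  G_{ij} = <φ_i, φ_j> and b_i = <f, φ_i>, with φ_0 = 1, φ_1 = x, φ_2 = x^2.
G =
  [2, 0, 2/3]
  [0, 2/3, 0]
  [2/3, 0, 2/5],
b = (-12/5, 4/15, -20/21).
Solving gives a_0 = -32/35, a_1 = 2/5, a_2 = -6/7, so
  g(x) = -6*x^2/7 + 2*x/5 - 32/35.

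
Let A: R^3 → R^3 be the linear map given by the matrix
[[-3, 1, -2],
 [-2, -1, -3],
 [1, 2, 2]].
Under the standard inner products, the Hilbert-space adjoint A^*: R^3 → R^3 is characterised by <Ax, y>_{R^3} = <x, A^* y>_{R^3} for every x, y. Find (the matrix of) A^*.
A^* = A^T =
[[-3, -2, 1],
 [1, -1, 2],
 [-2, -3, 2]]

For real matrices with standard dot products, the defining identity <Ax, y> = <x, A^* y> gives (Ax)^T y = x^T (A^*) y, i.e. x^T A^T y = x^T (A^*) y. Since this holds for all x, y, we must have A^* = A^T. Therefore
A^* =
[[-3, -2, 1],
 [1, -1, 2],
 [-2, -3, 2]].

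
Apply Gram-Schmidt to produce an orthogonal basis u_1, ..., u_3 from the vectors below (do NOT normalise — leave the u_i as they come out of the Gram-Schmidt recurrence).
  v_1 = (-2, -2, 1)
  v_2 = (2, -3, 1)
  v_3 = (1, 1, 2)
Orthogonal basis:
  u_1 = (-2, -2, 1)
  u_2 = (8/3, -7/3, 2/3)
  u_3 = (25/117, 100/117, 250/117)

Apply the Gram-Schmidt recurrence
  u_1 = v_1
  u_i = v_i − Σ_{j<i} ((v_i · u_j) / (u_j · u_j)) · u_j.

Step by step this gives:
  u_1 = (-2, -2, 1)
  u_2 = (8/3, -7/3, 2/3)
  u_3 = (25/117, 100/117, 250/117)

Orthogonality check:
  u_2 · u_1 = 0 (should be 0)
  u_3 · u_1 = 0 (should be 0)
  u_3 · u_2 = 0 (should be 0)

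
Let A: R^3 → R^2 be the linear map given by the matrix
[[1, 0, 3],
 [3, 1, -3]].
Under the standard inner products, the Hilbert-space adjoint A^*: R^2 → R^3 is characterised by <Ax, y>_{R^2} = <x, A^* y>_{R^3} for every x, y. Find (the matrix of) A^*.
A^* = A^T =
[[1, 3],
 [0, 1],
 [3, -3]]

For real matrices with standard dot products, the defining identity <Ax, y> = <x, A^* y> gives (Ax)^T y = x^T (A^*) y, i.e. x^T A^T y = x^T (A^*) y. Since this holds for all x, y, we must have A^* = A^T. Therefore
A^* =
[[1, 3],
 [0, 1],
 [3, -3]].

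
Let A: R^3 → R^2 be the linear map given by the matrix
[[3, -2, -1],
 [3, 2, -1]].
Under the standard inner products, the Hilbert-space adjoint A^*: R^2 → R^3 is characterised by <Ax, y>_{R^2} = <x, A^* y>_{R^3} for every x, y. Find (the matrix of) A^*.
A^* = A^T =
[[3, 3],
 [-2, 2],
 [-1, -1]]

For real matrices with standard dot products, the defining identity <Ax, y> = <x, A^* y> gives (Ax)^T y = x^T (A^*) y, i.e. x^T A^T y = x^T (A^*) y. Since this holds for all x, y, we must have A^* = A^T. Therefore
A^* =
[[3, 3],
 [-2, 2],
 [-1, -1]].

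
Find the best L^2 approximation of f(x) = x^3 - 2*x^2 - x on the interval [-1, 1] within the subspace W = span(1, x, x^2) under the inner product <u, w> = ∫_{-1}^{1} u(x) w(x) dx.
g(x) = -2*x^2 - 2*x/5

The best approximation g ∈ W is the orthogonal projection of f onto W. Writing g = a_0 + a_1 x + a_2 x^2, the coefficients solve the normal equations G · a = b where
  G_{ij} = <φ_i, φ_j> and b_i = <f, φ_i>, with φ_0 = 1, φ_1 = x, φ_2 = x^2.
G =
  [2, 0, 2/3]
  [0, 2/3, 0]
  [2/3, 0, 2/5],
b = (-4/3, -4/15, -4/5).
Solving gives a_0 = 0, a_1 = -2/5, a_2 = -2, so
  g(x) = -2*x^2 - 2*x/5.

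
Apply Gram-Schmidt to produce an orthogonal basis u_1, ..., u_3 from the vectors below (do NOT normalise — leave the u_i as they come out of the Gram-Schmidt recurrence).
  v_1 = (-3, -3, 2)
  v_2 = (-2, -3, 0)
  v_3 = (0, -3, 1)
Orthogonal basis:
  u_1 = (-3, -3, 2)
  u_2 = (1/22, -21/22, -15/11)
  u_3 = (90/61, -60/61, 45/61)

Apply the Gram-Schmidt recurrence
  u_1 = v_1
  u_i = v_i − Σ_{j<i} ((v_i · u_j) / (u_j · u_j)) · u_j.

Step by step this gives:
  u_1 = (-3, -3, 2)
  u_2 = (1/22, -21/22, -15/11)
  u_3 = (90/61, -60/61, 45/61)

Orthogonality check:
  u_2 · u_1 = 0 (should be 0)
  u_3 · u_1 = 0 (should be 0)
  u_3 · u_2 = 0 (should be 0)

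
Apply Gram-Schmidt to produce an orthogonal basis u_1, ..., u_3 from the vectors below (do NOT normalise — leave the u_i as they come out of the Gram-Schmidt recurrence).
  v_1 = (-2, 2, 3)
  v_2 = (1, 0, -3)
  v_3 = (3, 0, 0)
Orthogonal basis:
  u_1 = (-2, 2, 3)
  u_2 = (-5/17, 22/17, -18/17)
  u_3 = (108/49, 54/49, 36/49)

Apply the Gram-Schmidt recurrence
  u_1 = v_1
  u_i = v_i − Σ_{j<i} ((v_i · u_j) / (u_j · u_j)) · u_j.

Step by step this gives:
  u_1 = (-2, 2, 3)
  u_2 = (-5/17, 22/17, -18/17)
  u_3 = (108/49, 54/49, 36/49)

Orthogonality check:
  u_2 · u_1 = 0 (should be 0)
  u_3 · u_1 = 0 (should be 0)
  u_3 · u_2 = 0 (should be 0)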